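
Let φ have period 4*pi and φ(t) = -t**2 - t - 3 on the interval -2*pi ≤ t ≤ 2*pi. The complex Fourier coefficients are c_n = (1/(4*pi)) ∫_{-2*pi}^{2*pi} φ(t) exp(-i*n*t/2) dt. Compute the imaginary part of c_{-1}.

Since φ is real-valued, Im(c_{-1}) = -(1/(4*pi)) ∫_{-2*pi}^{2*pi} φ(t) sin(-t/2) dt = b_{1}/2.
Integrating by parts twice (tabular method), an antiderivative of (-t**2 - t - 3) sin(-t/2) is -2*t**2*cos(t/2) + 8*t*sin(t/2) - 2*t*cos(t/2) + 4*sin(t/2) + 10*cos(t/2); evaluating from -2*pi to 2*pi: ∫_{-2*pi}^{2*pi} (-t**2 - t - 3) sin(-t/2) dt = (-10 + 4*pi + 8*pi**2) - (-4*pi - 10 + 8*pi**2) = 8*pi.
Hence Im(c_{-1}) = (-1/(4*pi))·(8*pi) = -2.

-2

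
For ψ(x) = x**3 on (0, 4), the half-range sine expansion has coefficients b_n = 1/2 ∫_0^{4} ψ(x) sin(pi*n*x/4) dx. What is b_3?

b_3 = 1/2 ∫_0^{4} (x**3) sin(3*pi*x/4) dx.
Integrating by parts three times (tabular method), an antiderivative of (x**3) sin(3*pi*x/4) is -4*x**3*cos(3*pi*x/4)/(3*pi) + 16*x**2*sin(3*pi*x/4)/(3*pi**2) + 128*x*cos(3*pi*x/4)/(9*pi**3) - 512*sin(3*pi*x/4)/(27*pi**4); evaluating from 0 to 4: ∫_{0}^{4} (x**3) sin(3*pi*x/4) dx = (256*(-2 + 3*pi**2)/(9*pi**3)) - (0) = 256*(-2 + 3*pi**2)/(9*pi**3).
Hence b_3 = (1/2)·(256*(-2 + 3*pi**2)/(9*pi**3)) = 128*(-2 + 3*pi**2)/(9*pi**3).

128*(-2 + 3*pi**2)/(9*pi**3)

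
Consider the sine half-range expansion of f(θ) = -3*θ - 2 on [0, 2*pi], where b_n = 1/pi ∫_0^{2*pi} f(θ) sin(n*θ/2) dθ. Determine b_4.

3

b_4 = 1/pi ∫_0^{2*pi} (-3*θ - 2) sin(2*θ) dθ.
Integrating by parts (boundary term plus one more integral), an antiderivative of (-3*θ - 2) sin(2*θ) is 3*θ*cos(2*θ)/2 - 3*sin(2*θ)/4 + cos(2*θ); evaluating from 0 to 2*pi: ∫_{0}^{2*pi} (-3*θ - 2) sin(2*θ) dθ = (1 + 3*pi) - (1) = 3*pi.
Hence b_4 = (1/pi)·(3*pi) = 3.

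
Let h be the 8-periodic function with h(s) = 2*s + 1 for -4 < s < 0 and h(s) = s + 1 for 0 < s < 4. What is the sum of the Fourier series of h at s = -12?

s = -12 differs from s = 4 by -2 full period(s), and the series is 8-periodic.
At s = 4 the one-sided limits are h(4^-) = 5 and h(4^+) = -7.
By Dirichlet's theorem the series converges to their average, [(5) + (-7)]/2 = -1.

-1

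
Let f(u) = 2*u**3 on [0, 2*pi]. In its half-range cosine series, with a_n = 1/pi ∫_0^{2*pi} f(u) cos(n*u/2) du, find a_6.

a_6 = 1/pi ∫_0^{2*pi} (2*u**3) cos(3*u) du.
Integrating by parts three times (tabular method), an antiderivative of (2*u**3) cos(3*u) is 2*u**3*sin(3*u)/3 + 2*u**2*cos(3*u)/3 - 4*u*sin(3*u)/9 - 4*cos(3*u)/27; evaluating from 0 to 2*pi: ∫_{0}^{2*pi} (2*u**3) cos(3*u) du = (-4/27 + 8*pi**2/3) - (-4/27) = 8*pi**2/3.
Hence a_6 = (1/pi)·(8*pi**2/3) = 8*pi/3.

8*pi/3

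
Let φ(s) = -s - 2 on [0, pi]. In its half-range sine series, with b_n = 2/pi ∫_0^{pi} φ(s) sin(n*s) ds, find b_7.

b_7 = 2/pi ∫_0^{pi} (-s - 2) sin(7*s) ds.
Integrating by parts (boundary term plus one more integral), an antiderivative of (-s - 2) sin(7*s) is s*cos(7*s)/7 - sin(7*s)/49 + 2*cos(7*s)/7; evaluating from 0 to pi: ∫_{0}^{pi} (-s - 2) sin(7*s) ds = (-pi/7 - 2/7) - (2/7) = -4/7 - pi/7.
Hence b_7 = (2/pi)·(-4/7 - pi/7) = 2*(-4 - pi)/(7*pi).

2*(-4 - pi)/(7*pi)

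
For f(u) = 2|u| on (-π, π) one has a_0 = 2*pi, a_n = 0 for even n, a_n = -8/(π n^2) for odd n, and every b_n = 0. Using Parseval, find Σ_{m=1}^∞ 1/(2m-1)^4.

pi**4/96

Parseval: a_0^2/2 + Σ a_n^2 = (1/π) ∫_{-π}^{π} f(u)^2 du = 8*pi**2/3.
Subtract a_0^2/2 = 2*pi**2: Σ a_n^2 = 2*pi**2/3.
Only odd n contribute, with a_n^2 = 64/(π^2 n^4), so Σ_{m≥1} 1/(2m-1)^4 = π^2·(2*pi**2/3)/64 = pi**4/96.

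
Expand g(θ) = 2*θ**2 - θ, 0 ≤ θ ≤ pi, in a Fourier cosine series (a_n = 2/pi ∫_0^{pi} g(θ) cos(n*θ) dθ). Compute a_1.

a_1 = 2/pi ∫_0^{pi} (2*θ**2 - θ) cos(θ) dθ.
Integrating by parts twice (tabular method), an antiderivative of (2*θ**2 - θ) cos(θ) is 2*θ**2*sin(θ) - θ*sin(θ) + 4*θ*cos(θ) - 4*sin(θ) - cos(θ); evaluating from 0 to pi: ∫_{0}^{pi} (2*θ**2 - θ) cos(θ) dθ = (1 - 4*pi) - (-1) = 2 - 4*pi.
Hence a_1 = (2/pi)·(2 - 4*pi) = -8 + 4/pi.

-8 + 4/pi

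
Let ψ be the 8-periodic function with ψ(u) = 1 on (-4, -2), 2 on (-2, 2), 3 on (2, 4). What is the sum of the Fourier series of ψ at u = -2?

At u = -2 the one-sided limits are ψ(-2^-) = 1 and ψ(-2^+) = 2.
By Dirichlet's theorem the series converges to their average, [(1) + (2)]/2 = 3/2.

3/2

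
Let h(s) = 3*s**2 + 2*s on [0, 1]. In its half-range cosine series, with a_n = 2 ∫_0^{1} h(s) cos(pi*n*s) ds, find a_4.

a_4 = 2 ∫_0^{1} (3*s**2 + 2*s) cos(4*pi*s) ds.
Integrating by parts twice (tabular method), an antiderivative of (3*s**2 + 2*s) cos(4*pi*s) is 3*s**2*sin(4*pi*s)/(4*pi) + s*sin(4*pi*s)/(2*pi) + 3*s*cos(4*pi*s)/(8*pi**2) - 3*sin(4*pi*s)/(32*pi**3) + cos(4*pi*s)/(8*pi**2); evaluating from 0 to 1: ∫_{0}^{1} (3*s**2 + 2*s) cos(4*pi*s) ds = (1/(2*pi**2)) - (1/(8*pi**2)) = 3/(8*pi**2).
Hence a_4 = 2·(3/(8*pi**2)) = 3/(4*pi**2).

3/(4*pi**2)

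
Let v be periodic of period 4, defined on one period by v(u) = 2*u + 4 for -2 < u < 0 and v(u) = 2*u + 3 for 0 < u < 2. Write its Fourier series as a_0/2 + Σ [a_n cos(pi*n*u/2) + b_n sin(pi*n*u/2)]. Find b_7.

6/(7*pi)

b_7 = 1/2 ∫_{-2}^{2} v(u) sin(7*pi*u/2) du.
Split the integral at the breakpoints.
Integrating by parts (boundary term plus one more integral), an antiderivative of (2*u + 4) sin(7*pi*u/2) is -4*u*cos(7*pi*u/2)/(7*pi) + 8*sin(7*pi*u/2)/(49*pi**2) - 8*cos(7*pi*u/2)/(7*pi); evaluating from -2 to 0: ∫_{-2}^{0} (2*u + 4) sin(7*pi*u/2) du = (-8/(7*pi)) - (0) = -8/(7*pi).
Integrating by parts (boundary term plus one more integral), an antiderivative of (2*u + 3) sin(7*pi*u/2) is -4*u*cos(7*pi*u/2)/(7*pi) + 8*sin(7*pi*u/2)/(49*pi**2) - 6*cos(7*pi*u/2)/(7*pi); evaluating from 0 to 2: ∫_{0}^{2} (2*u + 3) sin(7*pi*u/2) du = (2/pi) - (-6/(7*pi)) = 20/(7*pi).
Summing the pieces and multiplying by (1/2) gives b_7 = 6/(7*pi).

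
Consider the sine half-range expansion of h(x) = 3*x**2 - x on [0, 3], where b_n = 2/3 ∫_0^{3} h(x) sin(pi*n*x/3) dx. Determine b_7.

b_7 = 2/3 ∫_0^{3} (3*x**2 - x) sin(7*pi*x/3) dx.
Integrating by parts twice (tabular method), an antiderivative of (3*x**2 - x) sin(7*pi*x/3) is -9*x**2*cos(7*pi*x/3)/(7*pi) + 54*x*sin(7*pi*x/3)/(49*pi**2) + 3*x*cos(7*pi*x/3)/(7*pi) - 9*sin(7*pi*x/3)/(49*pi**2) + 162*cos(7*pi*x/3)/(343*pi**3); evaluating from 0 to 3: ∫_{0}^{3} (3*x**2 - x) sin(7*pi*x/3) dx = (18*(-9 + 196*pi**2)/(343*pi**3)) - (162/(343*pi**3)) = 36*(-9 + 98*pi**2)/(343*pi**3).
Hence b_7 = (2/3)·(36*(-9 + 98*pi**2)/(343*pi**3)) = 24*(-9 + 98*pi**2)/(343*pi**3).

24*(-9 + 98*pi**2)/(343*pi**3)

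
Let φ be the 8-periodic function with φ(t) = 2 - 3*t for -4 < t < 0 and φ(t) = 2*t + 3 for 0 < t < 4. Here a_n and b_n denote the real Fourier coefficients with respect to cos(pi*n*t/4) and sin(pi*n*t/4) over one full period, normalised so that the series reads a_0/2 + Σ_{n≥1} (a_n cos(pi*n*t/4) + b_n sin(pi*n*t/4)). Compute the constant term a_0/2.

15/2

a_0 = 1/4 ∫_{-4}^{4} φ(t) dt = 1/4 · (60) = 15.
So the constant term a_0/2 = 15/2.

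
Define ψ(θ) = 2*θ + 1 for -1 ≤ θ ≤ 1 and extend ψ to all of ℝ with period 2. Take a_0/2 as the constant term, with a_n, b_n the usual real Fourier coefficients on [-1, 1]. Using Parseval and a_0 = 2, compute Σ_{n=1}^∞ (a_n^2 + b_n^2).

8/3

Parseval: a_0^2/2 + Σ_{n≥1} (a_n^2+b_n^2) = ∫_{-1}^{1} ψ(θ)^2 dθ = 14/3.
Subtract a_0^2/2 = 2: Σ (a_n^2+b_n^2) = 8/3.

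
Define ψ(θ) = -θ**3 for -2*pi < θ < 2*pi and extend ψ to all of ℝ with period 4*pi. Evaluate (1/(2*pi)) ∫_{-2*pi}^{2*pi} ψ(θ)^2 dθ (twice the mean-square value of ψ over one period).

(1/(2*pi)) ∫_{-2*pi}^{2*pi} ψ(θ)^2 dθ = (1/(2*pi)) · (256*pi**7/7) = 128*pi**6/7.

128*pi**6/7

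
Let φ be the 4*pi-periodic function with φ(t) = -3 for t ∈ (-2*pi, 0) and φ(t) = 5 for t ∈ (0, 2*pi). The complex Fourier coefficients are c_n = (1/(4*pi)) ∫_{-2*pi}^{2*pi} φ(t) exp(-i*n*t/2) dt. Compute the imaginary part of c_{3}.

Since φ is real-valued, Im(c_{3}) = -(1/(4*pi)) ∫_{-2*pi}^{2*pi} φ(t) sin(3*t/2) dt = -b_{3}/2.
Split the integral at the breakpoints.
Directly, an antiderivative of (-3) sin(3*t/2) is 2*cos(3*t/2); evaluating from -2*pi to 0: ∫_{-2*pi}^{0} (-3) sin(3*t/2) dt = (2) - (-2) = 4.
Directly, an antiderivative of (5) sin(3*t/2) is -10*cos(3*t/2)/3; evaluating from 0 to 2*pi: ∫_{0}^{2*pi} (5) sin(3*t/2) dt = (10/3) - (-10/3) = 20/3.
So ∫_{-2*pi}^{2*pi} φ(t) sin(3*t/2) dt = 32/3.
Hence Im(c_{3}) = (-1/(4*pi))·(32/3) = -8/(3*pi).

-8/(3*pi)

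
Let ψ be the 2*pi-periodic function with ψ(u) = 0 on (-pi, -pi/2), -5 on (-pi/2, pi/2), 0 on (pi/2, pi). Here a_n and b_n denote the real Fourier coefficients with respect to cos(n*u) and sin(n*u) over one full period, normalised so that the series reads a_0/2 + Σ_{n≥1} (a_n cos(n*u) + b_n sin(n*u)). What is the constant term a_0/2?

a_0 = 1/pi ∫_{-pi}^{pi} ψ(u) du = 1/pi · (-5*pi) = -5.
So the constant term a_0/2 = -5/2.

-5/2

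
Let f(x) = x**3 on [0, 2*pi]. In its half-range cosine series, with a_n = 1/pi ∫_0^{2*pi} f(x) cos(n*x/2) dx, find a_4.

3*pi

a_4 = 1/pi ∫_0^{2*pi} (x**3) cos(2*x) dx.
Integrating by parts three times (tabular method), an antiderivative of (x**3) cos(2*x) is x**3*sin(2*x)/2 + 3*x**2*cos(2*x)/4 - 3*x*sin(2*x)/4 - 3*cos(2*x)/8; evaluating from 0 to 2*pi: ∫_{0}^{2*pi} (x**3) cos(2*x) dx = (-3/8 + 3*pi**2) - (-3/8) = 3*pi**2.
Hence a_4 = (1/pi)·(3*pi**2) = 3*pi.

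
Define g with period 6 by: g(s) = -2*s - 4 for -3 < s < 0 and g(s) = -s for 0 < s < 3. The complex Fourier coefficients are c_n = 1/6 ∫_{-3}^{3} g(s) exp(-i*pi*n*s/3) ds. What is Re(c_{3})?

-1/(3*pi**2)

Since g is real-valued, Re(c_{3}) = 1/6 ∫_{-3}^{3} g(s) cos(pi*s) ds = a_{3}/2.
Split the integral at the breakpoints.
Integrating by parts (boundary term plus one more integral), an antiderivative of (-2*s - 4) cos(pi*s) is -2*s*sin(pi*s)/pi - 4*sin(pi*s)/pi - 2*cos(pi*s)/pi**2; evaluating from -3 to 0: ∫_{-3}^{0} (-2*s - 4) cos(pi*s) ds = (-2/pi**2) - (2/pi**2) = -4/pi**2.
Integrating by parts (boundary term plus one more integral), an antiderivative of (-s) cos(pi*s) is -s*sin(pi*s)/pi - cos(pi*s)/pi**2; evaluating from 0 to 3: ∫_{0}^{3} (-s) cos(pi*s) ds = (pi**(-2)) - (-1/pi**2) = 2/pi**2.
So ∫_{-3}^{3} g(s) cos(pi*s) ds = -2/pi**2.
Hence Re(c_{3}) = (1/6)·(-2/pi**2) = -1/(3*pi**2).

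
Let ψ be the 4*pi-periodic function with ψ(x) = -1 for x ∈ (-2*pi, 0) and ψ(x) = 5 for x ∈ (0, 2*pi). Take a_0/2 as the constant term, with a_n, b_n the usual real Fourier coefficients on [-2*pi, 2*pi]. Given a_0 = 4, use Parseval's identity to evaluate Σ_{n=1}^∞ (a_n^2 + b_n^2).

Parseval: a_0^2/2 + Σ_{n≥1} (a_n^2+b_n^2) = (1/(2*pi)) ∫_{-2*pi}^{2*pi} ψ(x)^2 dx = 26.
Subtract a_0^2/2 = 8: Σ (a_n^2+b_n^2) = 18.

18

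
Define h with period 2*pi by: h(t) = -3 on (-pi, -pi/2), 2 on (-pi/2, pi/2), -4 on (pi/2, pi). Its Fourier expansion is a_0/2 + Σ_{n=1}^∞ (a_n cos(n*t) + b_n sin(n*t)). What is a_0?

-3/2

a_0 = 1/pi ∫_{-pi}^{pi} h(t) dt = 1/pi · (-3*pi/2) = -3/2.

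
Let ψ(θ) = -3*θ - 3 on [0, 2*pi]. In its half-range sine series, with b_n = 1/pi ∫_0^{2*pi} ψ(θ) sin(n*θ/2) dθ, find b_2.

6

b_2 = 1/pi ∫_0^{2*pi} (-3*θ - 3) sin(θ) dθ.
Integrating by parts (boundary term plus one more integral), an antiderivative of (-3*θ - 3) sin(θ) is 3*θ*cos(θ) - 3*sin(θ) + 3*cos(θ); evaluating from 0 to 2*pi: ∫_{0}^{2*pi} (-3*θ - 3) sin(θ) dθ = (3 + 6*pi) - (3) = 6*pi.
Hence b_2 = (1/pi)·(6*pi) = 6.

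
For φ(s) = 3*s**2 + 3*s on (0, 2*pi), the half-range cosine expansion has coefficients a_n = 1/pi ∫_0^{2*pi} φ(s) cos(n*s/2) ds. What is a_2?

12

a_2 = 1/pi ∫_0^{2*pi} (3*s**2 + 3*s) cos(s) ds.
Integrating by parts twice (tabular method), an antiderivative of (3*s**2 + 3*s) cos(s) is 3*s**2*sin(s) + 3*s*sin(s) + 6*s*cos(s) - 6*sin(s) + 3*cos(s); evaluating from 0 to 2*pi: ∫_{0}^{2*pi} (3*s**2 + 3*s) cos(s) ds = (3 + 12*pi) - (3) = 12*pi.
Hence a_2 = (1/pi)·(12*pi) = 12.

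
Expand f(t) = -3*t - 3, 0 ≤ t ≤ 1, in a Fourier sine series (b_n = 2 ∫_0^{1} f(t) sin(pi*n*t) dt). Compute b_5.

-18/(5*pi)

b_5 = 2 ∫_0^{1} (-3*t - 3) sin(5*pi*t) dt.
Integrating by parts (boundary term plus one more integral), an antiderivative of (-3*t - 3) sin(5*pi*t) is 3*t*cos(5*pi*t)/(5*pi) - 3*sin(5*pi*t)/(25*pi**2) + 3*cos(5*pi*t)/(5*pi); evaluating from 0 to 1: ∫_{0}^{1} (-3*t - 3) sin(5*pi*t) dt = (-6/(5*pi)) - (3/(5*pi)) = -9/(5*pi).
Hence b_5 = 2·(-9/(5*pi)) = -18/(5*pi).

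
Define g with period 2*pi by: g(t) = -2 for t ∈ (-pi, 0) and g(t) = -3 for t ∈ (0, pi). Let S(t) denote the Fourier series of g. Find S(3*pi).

-5/2

t = 3*pi differs from t = pi by 1 full period(s), and the series is 2*pi-periodic.
At t = pi the one-sided limits are g(pi^-) = -3 and g(pi^+) = -2.
By Dirichlet's theorem the series converges to their average, [(-3) + (-2)]/2 = -5/2.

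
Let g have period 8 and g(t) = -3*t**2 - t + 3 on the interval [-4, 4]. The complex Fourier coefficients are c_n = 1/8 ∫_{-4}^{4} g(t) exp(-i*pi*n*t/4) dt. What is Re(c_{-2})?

Since g is real-valued, Re(c_{-2}) = 1/8 ∫_{-4}^{4} g(t) cos(-pi*t/2) dt = a_{2}/2.
Integrating by parts twice (tabular method), an antiderivative of (-3*t**2 - t + 3) cos(-pi*t/2) is -6*t**2*sin(pi*t/2)/pi - 2*t*sin(pi*t/2)/pi - 24*t*cos(pi*t/2)/pi**2 + 48*sin(pi*t/2)/pi**3 + 6*sin(pi*t/2)/pi - 4*cos(pi*t/2)/pi**2; evaluating from -4 to 4: ∫_{-4}^{4} (-3*t**2 - t + 3) cos(-pi*t/2) dt = (-100/pi**2) - (92/pi**2) = -192/pi**2.
Hence Re(c_{-2}) = (1/8)·(-192/pi**2) = -24/pi**2.

-24/pi**2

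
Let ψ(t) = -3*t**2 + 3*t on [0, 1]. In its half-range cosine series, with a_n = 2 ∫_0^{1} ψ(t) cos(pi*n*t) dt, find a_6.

-1/(3*pi**2)

a_6 = 2 ∫_0^{1} (-3*t**2 + 3*t) cos(6*pi*t) dt.
Integrating by parts twice (tabular method), an antiderivative of (-3*t**2 + 3*t) cos(6*pi*t) is -t**2*sin(6*pi*t)/(2*pi) + t*sin(6*pi*t)/(2*pi) - t*cos(6*pi*t)/(6*pi**2) + sin(6*pi*t)/(36*pi**3) + cos(6*pi*t)/(12*pi**2); evaluating from 0 to 1: ∫_{0}^{1} (-3*t**2 + 3*t) cos(6*pi*t) dt = (-1/(12*pi**2)) - (1/(12*pi**2)) = -1/(6*pi**2).
Hence a_6 = 2·(-1/(6*pi**2)) = -1/(3*pi**2).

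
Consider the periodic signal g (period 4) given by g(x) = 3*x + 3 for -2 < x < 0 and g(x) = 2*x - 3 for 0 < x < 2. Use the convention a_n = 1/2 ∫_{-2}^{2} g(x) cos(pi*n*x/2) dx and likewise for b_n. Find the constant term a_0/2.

-1/2

a_0 = 1/2 ∫_{-2}^{2} g(x) dx = 1/2 · (-2) = -1.
So the constant term a_0/2 = -1/2.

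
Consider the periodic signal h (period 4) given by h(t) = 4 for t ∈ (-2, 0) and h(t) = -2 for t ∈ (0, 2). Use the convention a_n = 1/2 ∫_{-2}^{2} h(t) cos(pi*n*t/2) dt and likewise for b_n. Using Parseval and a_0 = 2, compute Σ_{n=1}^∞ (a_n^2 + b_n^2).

Parseval: a_0^2/2 + Σ_{n≥1} (a_n^2+b_n^2) = 1/2 ∫_{-2}^{2} h(t)^2 dt = 20.
Subtract a_0^2/2 = 2: Σ (a_n^2+b_n^2) = 18.

18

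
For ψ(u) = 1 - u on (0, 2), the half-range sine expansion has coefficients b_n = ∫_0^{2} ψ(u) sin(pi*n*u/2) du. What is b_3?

0

b_3 = ∫_0^{2} (1 - u) sin(3*pi*u/2) du.
Integrating by parts (boundary term plus one more integral), an antiderivative of (1 - u) sin(3*pi*u/2) is 2*u*cos(3*pi*u/2)/(3*pi) - 4*sin(3*pi*u/2)/(9*pi**2) - 2*cos(3*pi*u/2)/(3*pi); evaluating from 0 to 2: ∫_{0}^{2} (1 - u) sin(3*pi*u/2) du = (-2/(3*pi)) - (-2/(3*pi)) = 0.
Hence b_3 = 0.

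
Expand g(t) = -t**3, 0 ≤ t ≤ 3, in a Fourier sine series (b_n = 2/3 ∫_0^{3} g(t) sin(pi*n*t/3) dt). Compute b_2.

-81/(2*pi**3) + 27/pi

b_2 = 2/3 ∫_0^{3} (-t**3) sin(2*pi*t/3) dt.
Integrating by parts three times (tabular method), an antiderivative of (-t**3) sin(2*pi*t/3) is 3*t**3*cos(2*pi*t/3)/(2*pi) - 27*t**2*sin(2*pi*t/3)/(4*pi**2) - 81*t*cos(2*pi*t/3)/(4*pi**3) + 243*sin(2*pi*t/3)/(8*pi**4); evaluating from 0 to 3: ∫_{0}^{3} (-t**3) sin(2*pi*t/3) dt = (81*(-3 + 2*pi**2)/(4*pi**3)) - (0) = 81*(-3 + 2*pi**2)/(4*pi**3).
Hence b_2 = (2/3)·(81*(-3 + 2*pi**2)/(4*pi**3)) = -81/(2*pi**3) + 27/pi.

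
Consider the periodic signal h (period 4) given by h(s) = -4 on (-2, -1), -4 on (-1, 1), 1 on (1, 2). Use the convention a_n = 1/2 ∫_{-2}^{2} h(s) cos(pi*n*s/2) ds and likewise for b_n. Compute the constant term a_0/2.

a_0 = 1/2 ∫_{-2}^{2} h(s) ds = 1/2 · (-11) = -11/2.
So the constant term a_0/2 = -11/4.

-11/4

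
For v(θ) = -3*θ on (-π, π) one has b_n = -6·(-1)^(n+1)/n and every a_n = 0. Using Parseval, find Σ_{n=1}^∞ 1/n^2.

Parseval: Σ b_n^2 = (1/π) ∫_{-π}^{π} v(θ)^2 dθ = 6*pi**2.
Σ b_n^2 = Σ 36/n^2, so Σ 1/n^2 = (6*pi**2)/36 = pi**2/6.

pi**2/6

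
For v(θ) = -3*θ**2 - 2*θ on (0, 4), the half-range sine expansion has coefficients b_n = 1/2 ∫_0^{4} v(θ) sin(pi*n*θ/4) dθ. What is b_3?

16*(8 - 21*pi**2)/(9*pi**3)

b_3 = 1/2 ∫_0^{4} (-3*θ**2 - 2*θ) sin(3*pi*θ/4) dθ.
Integrating by parts twice (tabular method), an antiderivative of (-3*θ**2 - 2*θ) sin(3*pi*θ/4) is 4*θ**2*cos(3*pi*θ/4)/pi - 32*θ*sin(3*pi*θ/4)/(3*pi**2) + 8*θ*cos(3*pi*θ/4)/(3*pi) - 32*sin(3*pi*θ/4)/(9*pi**2) - 128*cos(3*pi*θ/4)/(9*pi**3); evaluating from 0 to 4: ∫_{0}^{4} (-3*θ**2 - 2*θ) sin(3*pi*θ/4) dθ = (32*(4 - 21*pi**2)/(9*pi**3)) - (-128/(9*pi**3)) = 32*(8 - 21*pi**2)/(9*pi**3).
Hence b_3 = (1/2)·(32*(8 - 21*pi**2)/(9*pi**3)) = 16*(8 - 21*pi**2)/(9*pi**3).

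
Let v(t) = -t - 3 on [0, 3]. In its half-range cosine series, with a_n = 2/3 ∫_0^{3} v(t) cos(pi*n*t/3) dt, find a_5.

12/(25*pi**2)

a_5 = 2/3 ∫_0^{3} (-t - 3) cos(5*pi*t/3) dt.
Integrating by parts (boundary term plus one more integral), an antiderivative of (-t - 3) cos(5*pi*t/3) is -3*t*sin(5*pi*t/3)/(5*pi) - 9*sin(5*pi*t/3)/(5*pi) - 9*cos(5*pi*t/3)/(25*pi**2); evaluating from 0 to 3: ∫_{0}^{3} (-t - 3) cos(5*pi*t/3) dt = (9/(25*pi**2)) - (-9/(25*pi**2)) = 18/(25*pi**2).
Hence a_5 = (2/3)·(18/(25*pi**2)) = 12/(25*pi**2).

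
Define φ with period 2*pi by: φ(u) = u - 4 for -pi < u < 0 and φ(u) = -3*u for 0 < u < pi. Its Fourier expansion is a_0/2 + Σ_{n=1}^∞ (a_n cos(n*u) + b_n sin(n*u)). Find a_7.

a_7 = 1/pi ∫_{-pi}^{pi} φ(u) cos(7*u) du.
Split the integral at the breakpoints.
Integrating by parts (boundary term plus one more integral), an antiderivative of (u - 4) cos(7*u) is u*sin(7*u)/7 - 4*sin(7*u)/7 + cos(7*u)/49; evaluating from -pi to 0: ∫_{-pi}^{0} (u - 4) cos(7*u) du = (1/49) - (-1/49) = 2/49.
Integrating by parts (boundary term plus one more integral), an antiderivative of (-3*u) cos(7*u) is -3*u*sin(7*u)/7 - 3*cos(7*u)/49; evaluating from 0 to pi: ∫_{0}^{pi} (-3*u) cos(7*u) du = (3/49) - (-3/49) = 6/49.
Summing the pieces and multiplying by (1/pi) gives a_7 = 8/(49*pi).

8/(49*pi)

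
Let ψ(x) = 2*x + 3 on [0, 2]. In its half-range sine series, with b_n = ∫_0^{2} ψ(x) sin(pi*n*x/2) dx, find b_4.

b_4 = ∫_0^{2} (2*x + 3) sin(2*pi*x) dx.
Integrating by parts (boundary term plus one more integral), an antiderivative of (2*x + 3) sin(2*pi*x) is -x*cos(2*pi*x)/pi + sin(2*pi*x)/(2*pi**2) - 3*cos(2*pi*x)/(2*pi); evaluating from 0 to 2: ∫_{0}^{2} (2*x + 3) sin(2*pi*x) dx = (-7/(2*pi)) - (-3/(2*pi)) = -2/pi.
Hence b_4 = -2/pi.

-2/pi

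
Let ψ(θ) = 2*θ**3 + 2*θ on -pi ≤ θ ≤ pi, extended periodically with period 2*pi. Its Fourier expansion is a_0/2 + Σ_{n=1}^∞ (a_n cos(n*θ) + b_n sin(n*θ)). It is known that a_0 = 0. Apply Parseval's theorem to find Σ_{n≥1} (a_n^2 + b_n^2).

Parseval: a_0^2/2 + Σ_{n≥1} (a_n^2+b_n^2) = 1/pi ∫_{-pi}^{pi} ψ(θ)^2 dθ = 8*pi**2*(35 + 42*pi**2 + 15*pi**4)/105.
Subtract a_0^2/2 = 0: Σ (a_n^2+b_n^2) = 8*pi**2*(35 + 42*pi**2 + 15*pi**4)/105.

8*pi**2*(35 + 42*pi**2 + 15*pi**4)/105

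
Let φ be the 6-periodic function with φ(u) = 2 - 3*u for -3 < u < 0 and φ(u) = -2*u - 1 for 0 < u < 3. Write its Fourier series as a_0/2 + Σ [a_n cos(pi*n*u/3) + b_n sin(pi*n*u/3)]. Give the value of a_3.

-2/(3*pi**2)

a_3 = 1/3 ∫_{-3}^{3} φ(u) cos(pi*u) du.
Split the integral at the breakpoints.
Integrating by parts (boundary term plus one more integral), an antiderivative of (2 - 3*u) cos(pi*u) is -3*u*sin(pi*u)/pi + 2*sin(pi*u)/pi - 3*cos(pi*u)/pi**2; evaluating from -3 to 0: ∫_{-3}^{0} (2 - 3*u) cos(pi*u) du = (-3/pi**2) - (3/pi**2) = -6/pi**2.
Integrating by parts (boundary term plus one more integral), an antiderivative of (-2*u - 1) cos(pi*u) is -2*u*sin(pi*u)/pi - sin(pi*u)/pi - 2*cos(pi*u)/pi**2; evaluating from 0 to 3: ∫_{0}^{3} (-2*u - 1) cos(pi*u) du = (2/pi**2) - (-2/pi**2) = 4/pi**2.
Summing the pieces and multiplying by (1/3) gives a_3 = -2/(3*pi**2).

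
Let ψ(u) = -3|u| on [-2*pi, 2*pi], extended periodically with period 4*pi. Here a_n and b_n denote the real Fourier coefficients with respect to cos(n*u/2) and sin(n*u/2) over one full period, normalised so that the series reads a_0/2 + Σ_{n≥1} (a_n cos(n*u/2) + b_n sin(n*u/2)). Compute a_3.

8/(3*pi)

a_3 = (1/(2*pi)) ∫_{-2*pi}^{2*pi} ψ(u) cos(3*u/2) du.
ψ is even and cos(3*u/2) is even, so the integrand is even and a_3 = 1/pi ∫_0^{2*pi} ψ(u) cos(3*u/2) du.
Integrating by parts (boundary term plus one more integral), an antiderivative of (-3*u) cos(3*u/2) is -2*u*sin(3*u/2) - 4*cos(3*u/2)/3; evaluating from 0 to 2*pi: ∫_{0}^{2*pi} (-3*u) cos(3*u/2) du = (4/3) - (-4/3) = 8/3.
Hence a_3 = (1/pi)·(8/3) = 8/(3*pi).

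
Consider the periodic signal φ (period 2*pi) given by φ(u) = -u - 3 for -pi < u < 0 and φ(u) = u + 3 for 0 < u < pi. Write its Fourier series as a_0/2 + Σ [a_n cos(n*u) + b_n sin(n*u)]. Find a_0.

a_0 = 1/pi ∫_{-pi}^{pi} φ(u) du = 1/pi · (pi**2) = pi.

pi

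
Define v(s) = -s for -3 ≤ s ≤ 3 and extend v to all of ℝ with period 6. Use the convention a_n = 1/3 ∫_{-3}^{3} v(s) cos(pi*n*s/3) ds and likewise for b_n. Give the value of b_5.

b_5 = 1/3 ∫_{-3}^{3} v(s) sin(5*pi*s/3) ds.
v is odd and sin(5*pi*s/3) is odd, so the integrand is even and b_5 = 2/3 ∫_0^{3} v(s) sin(5*pi*s/3) ds.
Integrating by parts (boundary term plus one more integral), an antiderivative of (-s) sin(5*pi*s/3) is 3*s*cos(5*pi*s/3)/(5*pi) - 9*sin(5*pi*s/3)/(25*pi**2); evaluating from 0 to 3: ∫_{0}^{3} (-s) sin(5*pi*s/3) ds = (-9/(5*pi)) - (0) = -9/(5*pi).
Hence b_5 = (2/3)·(-9/(5*pi)) = -6/(5*pi).

-6/(5*pi)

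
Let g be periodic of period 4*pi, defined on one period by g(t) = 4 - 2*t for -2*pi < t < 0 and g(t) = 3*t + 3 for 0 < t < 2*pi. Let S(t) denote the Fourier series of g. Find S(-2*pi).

7/2 + 5*pi

t = -2*pi differs from t = 2*pi by -1 full period(s), and the series is 4*pi-periodic.
At t = 2*pi the one-sided limits are g(2*pi^-) = 3 + 6*pi and g(2*pi^+) = 4 + 4*pi.
By Dirichlet's theorem the series converges to their average, [(3 + 6*pi) + (4 + 4*pi)]/2 = 7/2 + 5*pi.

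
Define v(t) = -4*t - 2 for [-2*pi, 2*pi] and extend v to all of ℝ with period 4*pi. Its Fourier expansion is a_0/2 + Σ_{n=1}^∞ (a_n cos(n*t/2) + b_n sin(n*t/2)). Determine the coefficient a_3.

a_3 = (1/(2*pi)) ∫_{-2*pi}^{2*pi} v(t) cos(3*t/2) dt.
Integrating by parts (boundary term plus one more integral), an antiderivative of (-4*t - 2) cos(3*t/2) is -8*t*sin(3*t/2)/3 - 4*sin(3*t/2)/3 - 16*cos(3*t/2)/9; evaluating from -2*pi to 2*pi: ∫_{-2*pi}^{2*pi} (-4*t - 2) cos(3*t/2) dt = (16/9) - (16/9) = 0.
Hence a_3 = (1/(2*pi))·(0) = 0.

0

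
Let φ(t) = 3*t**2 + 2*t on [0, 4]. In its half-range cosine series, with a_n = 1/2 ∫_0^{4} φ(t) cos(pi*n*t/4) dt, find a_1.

a_1 = 1/2 ∫_0^{4} (3*t**2 + 2*t) cos(pi*t/4) dt.
Integrating by parts twice (tabular method), an antiderivative of (3*t**2 + 2*t) cos(pi*t/4) is 12*t**2*sin(pi*t/4)/pi + 8*t*sin(pi*t/4)/pi + 96*t*cos(pi*t/4)/pi**2 - 384*sin(pi*t/4)/pi**3 + 32*cos(pi*t/4)/pi**2; evaluating from 0 to 4: ∫_{0}^{4} (3*t**2 + 2*t) cos(pi*t/4) dt = (-416/pi**2) - (32/pi**2) = -448/pi**2.
Hence a_1 = (1/2)·(-448/pi**2) = -224/pi**2.

-224/pi**2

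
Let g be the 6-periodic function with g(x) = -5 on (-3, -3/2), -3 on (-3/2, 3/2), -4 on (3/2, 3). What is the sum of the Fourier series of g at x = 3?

x = 3 differs from x = -3 by 1 full period(s), and the series is 6-periodic.
At x = -3 the one-sided limits are g(-3^-) = -4 and g(-3^+) = -5.
By Dirichlet's theorem the series converges to their average, [(-4) + (-5)]/2 = -9/2.

-9/2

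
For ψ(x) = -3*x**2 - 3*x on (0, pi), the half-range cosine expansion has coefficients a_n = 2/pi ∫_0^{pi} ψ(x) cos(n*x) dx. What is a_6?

-1/3

a_6 = 2/pi ∫_0^{pi} (-3*x**2 - 3*x) cos(6*x) dx.
Integrating by parts twice (tabular method), an antiderivative of (-3*x**2 - 3*x) cos(6*x) is -x**2*sin(6*x)/2 - x*sin(6*x)/2 - x*cos(6*x)/6 + sin(6*x)/36 - cos(6*x)/12; evaluating from 0 to pi: ∫_{0}^{pi} (-3*x**2 - 3*x) cos(6*x) dx = (-pi/6 - 1/12) - (-1/12) = -pi/6.
Hence a_6 = (2/pi)·(-pi/6) = -1/3.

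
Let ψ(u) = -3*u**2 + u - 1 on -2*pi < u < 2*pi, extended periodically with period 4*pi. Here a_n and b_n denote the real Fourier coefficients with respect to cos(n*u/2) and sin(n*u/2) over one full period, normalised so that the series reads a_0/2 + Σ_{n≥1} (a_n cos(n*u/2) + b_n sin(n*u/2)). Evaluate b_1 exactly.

b_1 = (1/(2*pi)) ∫_{-2*pi}^{2*pi} ψ(u) sin(u/2) du.
Integrating by parts twice (tabular method), an antiderivative of (-3*u**2 + u - 1) sin(u/2) is 6*u**2*cos(u/2) - 24*u*sin(u/2) - 2*u*cos(u/2) + 4*sin(u/2) - 46*cos(u/2); evaluating from -2*pi to 2*pi: ∫_{-2*pi}^{2*pi} (-3*u**2 + u - 1) sin(u/2) du = (-24*pi**2 + 4*pi + 46) - (-24*pi**2 - 4*pi + 46) = 8*pi.
Hence b_1 = (1/(2*pi))·(8*pi) = 4.

4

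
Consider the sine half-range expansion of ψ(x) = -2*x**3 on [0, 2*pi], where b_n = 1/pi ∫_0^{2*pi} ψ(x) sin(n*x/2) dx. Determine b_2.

b_2 = 1/pi ∫_0^{2*pi} (-2*x**3) sin(x) dx.
Integrating by parts three times (tabular method), an antiderivative of (-2*x**3) sin(x) is 2*x**3*cos(x) - 6*x**2*sin(x) - 12*x*cos(x) + 12*sin(x); evaluating from 0 to 2*pi: ∫_{0}^{2*pi} (-2*x**3) sin(x) dx = (-24*pi + 16*pi**3) - (0) = -24*pi + 16*pi**3.
Hence b_2 = (1/pi)·(-24*pi + 16*pi**3) = -24 + 16*pi**2.

-24 + 16*pi**2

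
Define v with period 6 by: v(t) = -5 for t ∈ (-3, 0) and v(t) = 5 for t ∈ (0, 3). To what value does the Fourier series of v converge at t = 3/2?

5

v is continuous at t = 3/2 with value 5, so the series converges to 5 there.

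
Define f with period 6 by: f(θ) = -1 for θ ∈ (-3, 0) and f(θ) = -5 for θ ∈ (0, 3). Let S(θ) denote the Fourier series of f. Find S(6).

θ = 6 differs from θ = 0 by 1 full period(s), and the series is 6-periodic.
At θ = 0 the one-sided limits are f(0^-) = -1 and f(0^+) = -5.
By Dirichlet's theorem the series converges to their average, [(-1) + (-5)]/2 = -3.

-3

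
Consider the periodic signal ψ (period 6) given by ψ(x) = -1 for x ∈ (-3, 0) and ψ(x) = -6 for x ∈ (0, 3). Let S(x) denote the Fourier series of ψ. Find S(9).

x = 9 differs from x = -3 by 2 full period(s), and the series is 6-periodic.
At x = -3 the one-sided limits are ψ(-3^-) = -6 and ψ(-3^+) = -1.
By Dirichlet's theorem the series converges to their average, [(-6) + (-1)]/2 = -7/2.

-7/2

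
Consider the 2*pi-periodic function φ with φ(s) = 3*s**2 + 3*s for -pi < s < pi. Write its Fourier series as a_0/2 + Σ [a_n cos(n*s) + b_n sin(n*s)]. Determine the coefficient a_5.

a_5 = 1/pi ∫_{-pi}^{pi} φ(s) cos(5*s) ds.
Integrating by parts twice (tabular method), an antiderivative of (3*s**2 + 3*s) cos(5*s) is 3*s**2*sin(5*s)/5 + 3*s*sin(5*s)/5 + 6*s*cos(5*s)/25 - 6*sin(5*s)/125 + 3*cos(5*s)/25; evaluating from -pi to pi: ∫_{-pi}^{pi} (3*s**2 + 3*s) cos(5*s) ds = (-6*pi/25 - 3/25) - (-3/25 + 6*pi/25) = -12*pi/25.
Hence a_5 = (1/pi)·(-12*pi/25) = -12/25.

-12/25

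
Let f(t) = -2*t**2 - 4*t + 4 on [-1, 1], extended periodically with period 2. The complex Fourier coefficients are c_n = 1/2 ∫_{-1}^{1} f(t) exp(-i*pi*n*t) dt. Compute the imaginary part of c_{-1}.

-4/pi

Since f is real-valued, Im(c_{-1}) = -1/2 ∫_{-1}^{1} f(t) sin(-pi*t) dt = b_{1}/2.
Integrating by parts twice (tabular method), an antiderivative of (-2*t**2 - 4*t + 4) sin(-pi*t) is -2*t**2*cos(pi*t)/pi + 4*t*sin(pi*t)/pi**2 - 4*t*cos(pi*t)/pi + 4*sin(pi*t)/pi**2 + 4*cos(pi*t)/pi**3 + 4*cos(pi*t)/pi; evaluating from -1 to 1: ∫_{-1}^{1} (-2*t**2 - 4*t + 4) sin(-pi*t) dt = (-4/pi**3 + 2/pi) - (-6/pi - 4/pi**3) = 8/pi.
Hence Im(c_{-1}) = (-1/2)·(8/pi) = -4/pi.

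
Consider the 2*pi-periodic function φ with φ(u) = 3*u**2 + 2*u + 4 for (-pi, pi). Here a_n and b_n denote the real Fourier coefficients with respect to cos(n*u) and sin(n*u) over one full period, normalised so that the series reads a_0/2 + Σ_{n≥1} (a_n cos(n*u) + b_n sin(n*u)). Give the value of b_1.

b_1 = 1/pi ∫_{-pi}^{pi} φ(u) sin(u) du.
Integrating by parts twice (tabular method), an antiderivative of (3*u**2 + 2*u + 4) sin(u) is -3*u**2*cos(u) + 6*u*sin(u) - 2*u*cos(u) + 2*sin(u) + 2*cos(u); evaluating from -pi to pi: ∫_{-pi}^{pi} (3*u**2 + 2*u + 4) sin(u) du = (-2 + 2*pi + 3*pi**2) - (-2*pi - 2 + 3*pi**2) = 4*pi.
Hence b_1 = (1/pi)·(4*pi) = 4.

4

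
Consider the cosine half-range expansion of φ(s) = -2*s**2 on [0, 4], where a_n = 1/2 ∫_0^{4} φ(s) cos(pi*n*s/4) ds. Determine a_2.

a_2 = 1/2 ∫_0^{4} (-2*s**2) cos(pi*s/2) ds.
Integrating by parts twice (tabular method), an antiderivative of (-2*s**2) cos(pi*s/2) is -4*s**2*sin(pi*s/2)/pi - 16*s*cos(pi*s/2)/pi**2 + 32*sin(pi*s/2)/pi**3; evaluating from 0 to 4: ∫_{0}^{4} (-2*s**2) cos(pi*s/2) ds = (-64/pi**2) - (0) = -64/pi**2.
Hence a_2 = (1/2)·(-64/pi**2) = -32/pi**2.

-32/pi**2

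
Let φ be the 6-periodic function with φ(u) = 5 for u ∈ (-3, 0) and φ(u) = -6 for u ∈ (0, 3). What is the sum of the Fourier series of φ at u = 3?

-1/2

At u = 3 the one-sided limits are φ(3^-) = -6 and φ(3^+) = 5.
By Dirichlet's theorem the series converges to their average, [(-6) + (5)]/2 = -1/2.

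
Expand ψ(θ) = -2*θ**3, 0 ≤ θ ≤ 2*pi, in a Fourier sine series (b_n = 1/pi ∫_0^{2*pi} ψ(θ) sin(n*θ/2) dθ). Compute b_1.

b_1 = 1/pi ∫_0^{2*pi} (-2*θ**3) sin(θ/2) dθ.
Integrating by parts three times (tabular method), an antiderivative of (-2*θ**3) sin(θ/2) is 4*θ**3*cos(θ/2) - 24*θ**2*sin(θ/2) - 96*θ*cos(θ/2) + 192*sin(θ/2); evaluating from 0 to 2*pi: ∫_{0}^{2*pi} (-2*θ**3) sin(θ/2) dθ = (32*pi*(6 - pi**2)) - (0) = 32*pi*(6 - pi**2).
Hence b_1 = (1/pi)·(32*pi*(6 - pi**2)) = 192 - 32*pi**2.

192 - 32*pi**2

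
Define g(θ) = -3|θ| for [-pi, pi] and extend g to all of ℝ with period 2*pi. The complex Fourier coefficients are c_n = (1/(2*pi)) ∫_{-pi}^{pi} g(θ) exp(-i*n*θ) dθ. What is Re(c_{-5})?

6/(25*pi)

Since g is real-valued, Re(c_{-5}) = (1/(2*pi)) ∫_{-pi}^{pi} g(θ) cos(-5*θ) dθ = a_{5}/2.
g is even and cos(-5*θ) is even, so the integrand is even: ∫_{-pi}^{pi} g(θ) cos(-5*θ) dθ = 2∫_0^{pi} g(θ) cos(-5*θ) dθ.
Integrating by parts (boundary term plus one more integral), an antiderivative of (-3*θ) cos(-5*θ) is -3*θ*sin(5*θ)/5 - 3*cos(5*θ)/25; evaluating from 0 to pi: ∫_{0}^{pi} (-3*θ) cos(-5*θ) dθ = (3/25) - (-3/25) = 6/25.
So ∫_{-pi}^{pi} g(θ) cos(-5*θ) dθ = 12/25.
Hence Re(c_{-5}) = (1/(2*pi))·(12/25) = 6/(25*pi).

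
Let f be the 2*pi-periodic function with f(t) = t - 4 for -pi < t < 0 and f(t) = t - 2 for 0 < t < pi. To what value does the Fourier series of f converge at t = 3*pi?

-3

t = 3*pi differs from t = pi by 1 full period(s), and the series is 2*pi-periodic.
At t = pi the one-sided limits are f(pi^-) = -2 + pi and f(pi^+) = -4 - pi.
By Dirichlet's theorem the series converges to their average, [(-2 + pi) + (-4 - pi)]/2 = -3.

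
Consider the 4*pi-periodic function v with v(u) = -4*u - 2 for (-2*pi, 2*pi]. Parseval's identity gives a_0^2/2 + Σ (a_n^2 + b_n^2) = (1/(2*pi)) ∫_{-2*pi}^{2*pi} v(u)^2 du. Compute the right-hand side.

8 + 128*pi**2/3

(1/(2*pi)) ∫_{-2*pi}^{2*pi} v(u)^2 du = (1/(2*pi)) · (16*pi + 256*pi**3/3) = 8 + 128*pi**2/3.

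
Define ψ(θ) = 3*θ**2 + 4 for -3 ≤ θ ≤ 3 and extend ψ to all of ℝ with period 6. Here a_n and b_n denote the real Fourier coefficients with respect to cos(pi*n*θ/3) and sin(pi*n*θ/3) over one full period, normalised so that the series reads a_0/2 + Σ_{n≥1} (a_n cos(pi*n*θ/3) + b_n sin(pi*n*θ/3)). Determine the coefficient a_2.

a_2 = 1/3 ∫_{-3}^{3} ψ(θ) cos(2*pi*θ/3) dθ.
ψ is even and cos(2*pi*θ/3) is even, so the integrand is even and a_2 = 2/3 ∫_0^{3} ψ(θ) cos(2*pi*θ/3) dθ.
Integrating by parts twice (tabular method), an antiderivative of (3*θ**2 + 4) cos(2*pi*θ/3) is 9*θ**2*sin(2*pi*θ/3)/(2*pi) + 27*θ*cos(2*pi*θ/3)/(2*pi**2) - 81*sin(2*pi*θ/3)/(4*pi**3) + 6*sin(2*pi*θ/3)/pi; evaluating from 0 to 3: ∫_{0}^{3} (3*θ**2 + 4) cos(2*pi*θ/3) dθ = (81/(2*pi**2)) - (0) = 81/(2*pi**2).
Hence a_2 = (2/3)·(81/(2*pi**2)) = 27/pi**2.

27/pi**2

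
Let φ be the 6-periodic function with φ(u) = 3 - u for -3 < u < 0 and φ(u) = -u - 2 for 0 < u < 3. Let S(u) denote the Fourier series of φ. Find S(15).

1/2

u = 15 differs from u = 3 by 2 full period(s), and the series is 6-periodic.
At u = 3 the one-sided limits are φ(3^-) = -5 and φ(3^+) = 6.
By Dirichlet's theorem the series converges to their average, [(-5) + (6)]/2 = 1/2.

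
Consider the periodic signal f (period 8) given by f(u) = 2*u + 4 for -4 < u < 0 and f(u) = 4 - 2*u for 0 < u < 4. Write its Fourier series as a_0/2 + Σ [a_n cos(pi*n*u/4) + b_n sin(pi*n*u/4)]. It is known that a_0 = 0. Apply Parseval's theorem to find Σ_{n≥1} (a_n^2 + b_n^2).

32/3

Parseval: a_0^2/2 + Σ_{n≥1} (a_n^2+b_n^2) = 1/4 ∫_{-4}^{4} f(u)^2 du = 32/3.
Subtract a_0^2/2 = 0: Σ (a_n^2+b_n^2) = 32/3.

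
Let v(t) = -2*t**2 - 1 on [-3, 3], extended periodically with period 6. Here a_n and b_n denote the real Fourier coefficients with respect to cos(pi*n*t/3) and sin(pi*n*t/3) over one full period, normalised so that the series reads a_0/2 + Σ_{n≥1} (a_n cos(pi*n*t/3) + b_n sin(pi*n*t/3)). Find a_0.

-14

a_0 = 1/3 ∫_{-3}^{3} v(t) dt = 1/3 · (-42) = -14.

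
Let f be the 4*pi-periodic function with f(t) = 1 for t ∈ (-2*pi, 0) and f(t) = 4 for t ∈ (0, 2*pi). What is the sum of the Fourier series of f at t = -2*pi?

5/2

At t = -2*pi the one-sided limits are f(-2*pi^-) = 4 and f(-2*pi^+) = 1.
By Dirichlet's theorem the series converges to their average, [(4) + (1)]/2 = 5/2.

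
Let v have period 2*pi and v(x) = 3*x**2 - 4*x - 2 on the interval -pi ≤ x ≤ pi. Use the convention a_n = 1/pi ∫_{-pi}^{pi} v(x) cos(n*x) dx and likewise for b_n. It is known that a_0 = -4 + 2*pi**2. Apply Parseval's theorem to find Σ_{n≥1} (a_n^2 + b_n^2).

8*pi**2*(20 + 3*pi**2)/15

Parseval: a_0^2/2 + Σ_{n≥1} (a_n^2+b_n^2) = 1/pi ∫_{-pi}^{pi} v(x)^2 dx = 8 + 8*pi**2/3 + 18*pi**4/5.
Subtract a_0^2/2 = 2*(2 - pi**2)**2: Σ (a_n^2+b_n^2) = 8*pi**2*(20 + 3*pi**2)/15.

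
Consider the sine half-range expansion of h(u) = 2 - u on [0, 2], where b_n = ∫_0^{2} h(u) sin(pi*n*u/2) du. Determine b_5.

4/(5*pi)

b_5 = ∫_0^{2} (2 - u) sin(5*pi*u/2) du.
Integrating by parts (boundary term plus one more integral), an antiderivative of (2 - u) sin(5*pi*u/2) is 2*u*cos(5*pi*u/2)/(5*pi) - 4*sin(5*pi*u/2)/(25*pi**2) - 4*cos(5*pi*u/2)/(5*pi); evaluating from 0 to 2: ∫_{0}^{2} (2 - u) sin(5*pi*u/2) du = (0) - (-4/(5*pi)) = 4/(5*pi).
Hence b_5 = 4/(5*pi).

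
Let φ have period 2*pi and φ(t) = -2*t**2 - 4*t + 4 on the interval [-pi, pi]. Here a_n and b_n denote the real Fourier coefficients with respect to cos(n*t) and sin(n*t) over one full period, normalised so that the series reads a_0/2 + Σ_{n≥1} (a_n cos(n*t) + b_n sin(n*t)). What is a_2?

a_2 = 1/pi ∫_{-pi}^{pi} φ(t) cos(2*t) dt.
Integrating by parts twice (tabular method), an antiderivative of (-2*t**2 - 4*t + 4) cos(2*t) is -t**2*sin(2*t) - 2*t*sin(2*t) - t*cos(2*t) + 5*sin(2*t)/2 - cos(2*t); evaluating from -pi to pi: ∫_{-pi}^{pi} (-2*t**2 - 4*t + 4) cos(2*t) dt = (-pi - 1) - (-1 + pi) = -2*pi.
Hence a_2 = (1/pi)·(-2*pi) = -2.

-2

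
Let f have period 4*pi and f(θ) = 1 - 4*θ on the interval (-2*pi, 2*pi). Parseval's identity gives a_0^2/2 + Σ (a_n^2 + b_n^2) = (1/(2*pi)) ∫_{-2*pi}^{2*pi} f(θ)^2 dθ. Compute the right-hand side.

2 + 128*pi**2/3

(1/(2*pi)) ∫_{-2*pi}^{2*pi} f(θ)^2 dθ = (1/(2*pi)) · (4*pi + 256*pi**3/3) = 2 + 128*pi**2/3.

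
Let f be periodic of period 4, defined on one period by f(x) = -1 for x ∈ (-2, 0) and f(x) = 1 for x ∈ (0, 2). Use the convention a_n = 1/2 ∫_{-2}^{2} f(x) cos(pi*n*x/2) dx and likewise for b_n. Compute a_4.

0

a_4 = 1/2 ∫_{-2}^{2} f(x) cos(2*pi*x) dx.
f is odd and cos(2*pi*x) is even, so the integrand is odd over a symmetric interval and the integral vanishes.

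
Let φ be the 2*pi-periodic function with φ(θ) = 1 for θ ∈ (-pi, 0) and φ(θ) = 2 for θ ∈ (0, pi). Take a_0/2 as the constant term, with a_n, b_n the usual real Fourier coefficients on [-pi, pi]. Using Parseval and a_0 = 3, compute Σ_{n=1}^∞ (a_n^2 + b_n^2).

1/2

Parseval: a_0^2/2 + Σ_{n≥1} (a_n^2+b_n^2) = 1/pi ∫_{-pi}^{pi} φ(θ)^2 dθ = 5.
Subtract a_0^2/2 = 9/2: Σ (a_n^2+b_n^2) = 1/2.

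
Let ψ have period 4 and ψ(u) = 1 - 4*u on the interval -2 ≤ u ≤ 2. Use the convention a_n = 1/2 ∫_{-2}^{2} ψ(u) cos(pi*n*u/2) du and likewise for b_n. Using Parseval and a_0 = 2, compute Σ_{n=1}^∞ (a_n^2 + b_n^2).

Parseval: a_0^2/2 + Σ_{n≥1} (a_n^2+b_n^2) = 1/2 ∫_{-2}^{2} ψ(u)^2 du = 134/3.
Subtract a_0^2/2 = 2: Σ (a_n^2+b_n^2) = 128/3.

128/3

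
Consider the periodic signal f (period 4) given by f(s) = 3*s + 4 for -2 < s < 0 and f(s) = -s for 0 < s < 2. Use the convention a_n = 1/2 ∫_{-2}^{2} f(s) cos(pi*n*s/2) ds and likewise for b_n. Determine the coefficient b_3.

-4/(3*pi)

b_3 = 1/2 ∫_{-2}^{2} f(s) sin(3*pi*s/2) ds.
Split the integral at the breakpoints.
Integrating by parts (boundary term plus one more integral), an antiderivative of (3*s + 4) sin(3*pi*s/2) is -2*s*cos(3*pi*s/2)/pi + 4*sin(3*pi*s/2)/(3*pi**2) - 8*cos(3*pi*s/2)/(3*pi); evaluating from -2 to 0: ∫_{-2}^{0} (3*s + 4) sin(3*pi*s/2) ds = (-8/(3*pi)) - (-4/(3*pi)) = -4/(3*pi).
Integrating by parts (boundary term plus one more integral), an antiderivative of (-s) sin(3*pi*s/2) is 2*s*cos(3*pi*s/2)/(3*pi) - 4*sin(3*pi*s/2)/(9*pi**2); evaluating from 0 to 2: ∫_{0}^{2} (-s) sin(3*pi*s/2) ds = (-4/(3*pi)) - (0) = -4/(3*pi).
Summing the pieces and multiplying by (1/2) gives b_3 = -4/(3*pi).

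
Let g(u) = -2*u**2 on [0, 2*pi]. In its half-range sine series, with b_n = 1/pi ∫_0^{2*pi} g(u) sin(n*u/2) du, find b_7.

b_7 = 1/pi ∫_0^{2*pi} (-2*u**2) sin(7*u/2) du.
Integrating by parts twice (tabular method), an antiderivative of (-2*u**2) sin(7*u/2) is 4*u**2*cos(7*u/2)/7 - 16*u*sin(7*u/2)/49 - 32*cos(7*u/2)/343; evaluating from 0 to 2*pi: ∫_{0}^{2*pi} (-2*u**2) sin(7*u/2) du = (32/343 - 16*pi**2/7) - (-32/343) = 64/343 - 16*pi**2/7.
Hence b_7 = (1/pi)·(64/343 - 16*pi**2/7) = 16*(4 - 49*pi**2)/(343*pi).

16*(4 - 49*pi**2)/(343*pi)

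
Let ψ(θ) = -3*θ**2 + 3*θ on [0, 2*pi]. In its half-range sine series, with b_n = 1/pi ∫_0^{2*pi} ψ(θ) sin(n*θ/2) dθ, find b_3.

-8*pi + 32/(9*pi) + 4

b_3 = 1/pi ∫_0^{2*pi} (-3*θ**2 + 3*θ) sin(3*θ/2) dθ.
Integrating by parts twice (tabular method), an antiderivative of (-3*θ**2 + 3*θ) sin(3*θ/2) is 2*θ**2*cos(3*θ/2) - 8*θ*sin(3*θ/2)/3 - 2*θ*cos(3*θ/2) + 4*sin(3*θ/2)/3 - 16*cos(3*θ/2)/9; evaluating from 0 to 2*pi: ∫_{0}^{2*pi} (-3*θ**2 + 3*θ) sin(3*θ/2) dθ = (-8*pi**2 + 16/9 + 4*pi) - (-16/9) = -8*pi**2 + 32/9 + 4*pi.
Hence b_3 = (1/pi)·(-8*pi**2 + 32/9 + 4*pi) = -8*pi + 32/(9*pi) + 4.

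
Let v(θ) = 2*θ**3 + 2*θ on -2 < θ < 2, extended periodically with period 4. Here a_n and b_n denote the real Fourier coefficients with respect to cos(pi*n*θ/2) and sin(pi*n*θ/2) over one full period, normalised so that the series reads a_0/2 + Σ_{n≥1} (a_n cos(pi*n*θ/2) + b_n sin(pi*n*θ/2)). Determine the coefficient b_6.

4*(2 - 15*pi**2)/(9*pi**3)

b_6 = 1/2 ∫_{-2}^{2} v(θ) sin(3*pi*θ) dθ.
v is odd and sin(3*pi*θ) is odd, so the integrand is even and b_6 = ∫_0^{2} v(θ) sin(3*pi*θ) dθ.
Integrating by parts three times (tabular method), an antiderivative of (2*θ**3 + 2*θ) sin(3*pi*θ) is -2*θ**3*cos(3*pi*θ)/(3*pi) + 2*θ**2*sin(3*pi*θ)/(3*pi**2) - 2*θ*cos(3*pi*θ)/(3*pi) + 4*θ*cos(3*pi*θ)/(9*pi**3) - 4*sin(3*pi*θ)/(27*pi**4) + 2*sin(3*pi*θ)/(9*pi**2); evaluating from 0 to 2: ∫_{0}^{2} (2*θ**3 + 2*θ) sin(3*pi*θ) dθ = (4*(2 - 15*pi**2)/(9*pi**3)) - (0) = 4*(2 - 15*pi**2)/(9*pi**3).
Hence b_6 = 4*(2 - 15*pi**2)/(9*pi**3).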